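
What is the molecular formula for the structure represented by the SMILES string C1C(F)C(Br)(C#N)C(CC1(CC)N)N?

Heavy atoms from the SMILES: 1 Br, 9 C, 1 F, 3 N.
Implicit hydrogens by atom environment:
  3 × C: 2 H each → 6
  3 × C: no H
  2 × C: 1 H each → 2
  2 × N: 2 H each → 4
  1 × Br: no H
  1 × C: 3 H
  1 × F: no H
  1 × N: no H
  Total hydrogens = 15.
Molecular formula: C9H15BrFN3

C9H15BrFN3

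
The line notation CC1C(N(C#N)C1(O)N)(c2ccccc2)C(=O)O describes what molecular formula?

C12H13N3O3

Heavy atoms from the SMILES: 12 C, 3 N, 3 O.
Implicit hydrogens by atom environment:
  5 × C (aromatic): 1 H each → 5
  4 × C: no H
  2 × N: no H
  2 × O: 1 H each → 2
  1 × C: 3 H
  1 × C: 1 H
  1 × C (aromatic): no H
  1 × N: 2 H
  1 × O: no H
  Total hydrogens = 13.
Molecular formula: C12H13N3O3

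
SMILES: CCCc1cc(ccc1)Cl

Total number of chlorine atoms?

The symbol for chlorine appears 1 time in the SMILES.

1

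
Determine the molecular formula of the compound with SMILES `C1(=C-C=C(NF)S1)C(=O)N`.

C5H5FN2OS

Heavy atoms from the SMILES: 5 C, 1 F, 2 N, 1 O, 1 S.
Implicit hydrogens by atom environment:
  2 × C (aromatic): 1 H each → 2
  2 × C (aromatic): no H
  1 × C: no H
  1 × F: no H
  1 × N: 2 H
  1 × N: 1 H
  1 × O: no H
  1 × S (aromatic): no H
  Total hydrogens = 5.
Molecular formula: C5H5FN2OS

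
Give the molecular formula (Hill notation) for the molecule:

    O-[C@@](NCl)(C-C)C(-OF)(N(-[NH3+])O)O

Heavy atoms from the SMILES: 4 C, 1 Cl, 1 F, 3 N, 4 O.
Implicit hydrogens by atom environment:
  3 × O: 1 H each → 3
  2 × C: no H
  1 × C: 3 H
  1 × C: 2 H
  1 × Cl: no H
  1 × F: no H
  1 × N (charge +1): 3 H
  1 × N: 1 H
  1 × N: no H
  1 × O: no H
  Total hydrogens = 12.
Net charge +1.
Molecular formula: C4H12ClFN3O4+

C4H12ClFN3O4+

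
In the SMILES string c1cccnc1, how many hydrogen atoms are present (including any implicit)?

Hydrogens are implicit in SMILES; fill each atom to its normal valence:
  5 × C (aromatic): 1 H each → 5
  1 × N (aromatic): no H
  Total hydrogens = 5.

5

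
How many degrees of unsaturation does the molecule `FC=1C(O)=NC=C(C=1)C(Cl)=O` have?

5

Molecular formula from the SMILES: C6H3ClFNO2.
DoU = (2C + 2 + N − H − X)/2 = (2·6 + 2 + 1 − 3 − 2)/2 = 10/2 = 5.
(Structurally: 1 ring(s) + 4 π bond(s) = 5.)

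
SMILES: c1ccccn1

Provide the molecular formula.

Heavy atoms from the SMILES: 5 C, 1 N.
Implicit hydrogens by atom environment:
  5 × C (aromatic): 1 H each → 5
  1 × N (aromatic): no H
  Total hydrogens = 5.
Molecular formula: C5H5N

C5H5N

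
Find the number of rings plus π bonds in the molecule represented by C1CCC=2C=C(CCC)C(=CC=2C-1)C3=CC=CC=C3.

Molecular formula from the SMILES: C19H22.
DoU = (2C + 2 + N − H − X)/2 = (2·19 + 2 + 0 − 22 − 0)/2 = 18/2 = 9.
(Structurally: 3 ring(s) + 6 π bond(s) = 9.)

9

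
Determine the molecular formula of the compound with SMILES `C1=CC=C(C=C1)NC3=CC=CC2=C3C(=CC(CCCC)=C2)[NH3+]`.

C20H23N2+

Heavy atoms from the SMILES: 20 C, 2 N.
Implicit hydrogens by atom environment:
  10 × C (aromatic): 1 H each → 10
  6 × C (aromatic): no H
  3 × C: 2 H each → 6
  1 × C: 3 H
  1 × N (charge +1): 3 H
  1 × N: 1 H
  Total hydrogens = 23.
Net charge +1.
Molecular formula: C20H23N2+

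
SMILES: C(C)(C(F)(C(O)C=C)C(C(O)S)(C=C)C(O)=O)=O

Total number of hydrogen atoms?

15

Hydrogens are implicit in SMILES; fill each atom to its normal valence:
  4 × C: 1 H each → 4
  4 × C: no H
  3 × O: 1 H each → 3
  2 × C: 2 H each → 4
  2 × O: no H
  1 × C: 3 H
  1 × F: no H
  1 × S: 1 H
  Total hydrogens = 15.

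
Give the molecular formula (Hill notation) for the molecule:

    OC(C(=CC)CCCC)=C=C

C10H16O

Heavy atoms from the SMILES: 10 C, 1 O.
Implicit hydrogens by atom environment:
  4 × C: 2 H each → 8
  3 × C: no H
  2 × C: 3 H each → 6
  1 × C: 1 H
  1 × O: 1 H
  Total hydrogens = 16.
Molecular formula: C10H16O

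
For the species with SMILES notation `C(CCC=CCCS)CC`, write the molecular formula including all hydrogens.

C9H18S

Heavy atoms from the SMILES: 9 C, 1 S.
Implicit hydrogens by atom environment:
  6 × C: 2 H each → 12
  2 × C: 1 H each → 2
  1 × C: 3 H
  1 × S: 1 H
  Total hydrogens = 18.
Molecular formula: C9H18S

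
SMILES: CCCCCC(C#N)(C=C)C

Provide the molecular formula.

Heavy atoms from the SMILES: 10 C, 1 N.
Implicit hydrogens by atom environment:
  5 × C: 2 H each → 10
  2 × C: 3 H each → 6
  2 × C: no H
  1 × C: 1 H
  1 × N: no H
  Total hydrogens = 17.
Molecular formula: C10H17N

C10H17N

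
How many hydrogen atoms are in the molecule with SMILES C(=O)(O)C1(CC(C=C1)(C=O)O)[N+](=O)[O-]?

7

Hydrogens are implicit in SMILES; fill each atom to its normal valence:
  3 × C: 1 H each → 3
  3 × C: no H
  3 × O: no H
  2 × O: 1 H each → 2
  1 × C: 2 H
  1 × N (charge +1): no H
  1 × O (charge -1): no H
  Total hydrogens = 7.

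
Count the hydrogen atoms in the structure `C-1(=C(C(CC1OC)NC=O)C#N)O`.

10

Hydrogens are implicit in SMILES; fill each atom to its normal valence:
  3 × C: 1 H each → 3
  3 × C: no H
  2 × O: no H
  1 × C: 3 H
  1 × C: 2 H
  1 × N: 1 H
  1 × N: no H
  1 × O: 1 H
  Total hydrogens = 10.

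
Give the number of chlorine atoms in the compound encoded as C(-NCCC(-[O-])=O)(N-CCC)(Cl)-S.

1

The symbol for chlorine appears 1 time in the SMILES.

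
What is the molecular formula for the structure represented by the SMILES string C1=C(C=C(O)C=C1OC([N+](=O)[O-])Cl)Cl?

C7H5Cl2NO4

Heavy atoms from the SMILES: 7 C, 2 Cl, 1 N, 4 O.
Implicit hydrogens by atom environment:
  3 × C (aromatic): 1 H each → 3
  3 × C (aromatic): no H
  2 × Cl: no H
  2 × O: no H
  1 × C: 1 H
  1 × N (charge +1): no H
  1 × O: 1 H
  1 × O (charge -1): no H
  Total hydrogens = 5.
Molecular formula: C7H5Cl2NO4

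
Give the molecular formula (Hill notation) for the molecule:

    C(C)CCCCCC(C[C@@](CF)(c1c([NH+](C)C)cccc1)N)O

C19H34FN2O+

Heavy atoms from the SMILES: 19 C, 1 F, 2 N, 1 O.
Implicit hydrogens by atom environment:
  8 × C: 2 H each → 16
  4 × C (aromatic): 1 H each → 4
  3 × C: 3 H each → 9
  2 × C (aromatic): no H
  1 × C: 1 H
  1 × C: no H
  1 × F: no H
  1 × N: 2 H
  1 × N (charge +1): 1 H
  1 × O: 1 H
  Total hydrogens = 34.
Net charge +1.
Molecular formula: C19H34FN2O+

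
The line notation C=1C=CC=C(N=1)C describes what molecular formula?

Heavy atoms from the SMILES: 6 C, 1 N.
Implicit hydrogens by atom environment:
  4 × C (aromatic): 1 H each → 4
  1 × C: 3 H
  1 × C (aromatic): no H
  1 × N (aromatic): no H
  Total hydrogens = 7.
Molecular formula: C6H7N

C6H7N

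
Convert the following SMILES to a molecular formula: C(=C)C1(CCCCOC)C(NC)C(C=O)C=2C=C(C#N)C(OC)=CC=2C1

C21H28N2O3

Heavy atoms from the SMILES: 21 C, 2 N, 3 O.
Implicit hydrogens by atom environment:
  6 × C: 2 H each → 12
  4 × C: 1 H each → 4
  4 × C (aromatic): no H
  3 × C: 3 H each → 9
  3 × O: no H
  2 × C (aromatic): 1 H each → 2
  2 × C: no H
  1 × N: 1 H
  1 × N: no H
  Total hydrogens = 28.
Molecular formula: C21H28N2O3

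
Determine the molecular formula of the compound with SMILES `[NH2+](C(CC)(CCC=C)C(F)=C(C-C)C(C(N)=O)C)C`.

Heavy atoms from the SMILES: 15 C, 1 F, 2 N, 1 O.
Implicit hydrogens by atom environment:
  5 × C: 2 H each → 10
  4 × C: 3 H each → 12
  4 × C: no H
  2 × C: 1 H each → 2
  1 × F: no H
  1 × N: 2 H
  1 × N (charge +1): 2 H
  1 × O: no H
  Total hydrogens = 28.
Net charge +1.
Molecular formula: C15H28FN2O+

C15H28FN2O+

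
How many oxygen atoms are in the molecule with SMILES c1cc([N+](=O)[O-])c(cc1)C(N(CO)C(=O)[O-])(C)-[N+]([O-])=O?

7

The symbol for oxygen appears 7 times in the SMILES.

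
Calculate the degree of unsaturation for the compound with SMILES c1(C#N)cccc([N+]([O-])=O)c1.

Molecular formula from the SMILES: C7H4N2O2.
DoU = (2C + 2 + N − H − X)/2 = (2·7 + 2 + 2 − 4 − 0)/2 = 14/2 = 7.
(Structurally: 1 ring(s) + 6 π bond(s) = 7.)

7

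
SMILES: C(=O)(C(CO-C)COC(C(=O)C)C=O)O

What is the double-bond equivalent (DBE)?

Molecular formula from the SMILES: C9H14O6.
DoU = (2C + 2 + N − H − X)/2 = (2·9 + 2 + 0 − 14 − 0)/2 = 6/2 = 3.
(Structurally: 0 ring(s) + 3 π bond(s) = 3.)

3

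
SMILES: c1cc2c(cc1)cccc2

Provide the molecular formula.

Heavy atoms from the SMILES: 10 C.
Implicit hydrogens by atom environment:
  8 × C (aromatic): 1 H each → 8
  2 × C (aromatic): no H
  Total hydrogens = 8.
Molecular formula: C10H8

C10H8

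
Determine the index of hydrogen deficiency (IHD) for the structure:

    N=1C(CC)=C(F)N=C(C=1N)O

4

Molecular formula from the SMILES: C6H8FN3O.
DoU = (2C + 2 + N − H − X)/2 = (2·6 + 2 + 3 − 8 − 1)/2 = 8/2 = 4.
(Structurally: 1 ring(s) + 3 π bond(s) = 4.)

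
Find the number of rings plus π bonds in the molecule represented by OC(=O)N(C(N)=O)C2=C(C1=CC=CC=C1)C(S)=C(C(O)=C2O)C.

10

Molecular formula from the SMILES: C15H14N2O5S.
DoU = (2C + 2 + N − H − X)/2 = (2·15 + 2 + 2 − 14 − 0)/2 = 20/2 = 10.
(Structurally: 2 ring(s) + 8 π bond(s) = 10.)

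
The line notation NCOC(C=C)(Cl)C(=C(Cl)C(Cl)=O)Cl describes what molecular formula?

C7H7Cl4NO2

Heavy atoms from the SMILES: 7 C, 4 Cl, 1 N, 2 O.
Implicit hydrogens by atom environment:
  4 × C: no H
  4 × Cl: no H
  2 × C: 2 H each → 4
  2 × O: no H
  1 × C: 1 H
  1 × N: 2 H
  Total hydrogens = 7.
Molecular formula: C7H7Cl4NO2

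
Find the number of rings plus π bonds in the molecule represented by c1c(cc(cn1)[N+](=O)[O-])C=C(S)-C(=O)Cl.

7

Molecular formula from the SMILES: C8H5ClN2O3S.
DoU = (2C + 2 + N − H − X)/2 = (2·8 + 2 + 2 − 5 − 1)/2 = 14/2 = 7.
(Structurally: 1 ring(s) + 6 π bond(s) = 7.)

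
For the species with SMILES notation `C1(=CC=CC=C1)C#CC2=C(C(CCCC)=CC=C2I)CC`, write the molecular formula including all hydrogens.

Heavy atoms from the SMILES: 20 C, 1 I.
Implicit hydrogens by atom environment:
  7 × C (aromatic): 1 H each → 7
  5 × C (aromatic): no H
  4 × C: 2 H each → 8
  2 × C: 3 H each → 6
  2 × C: no H
  1 × I: no H
  Total hydrogens = 21.
Molecular formula: C20H21I

C20H21I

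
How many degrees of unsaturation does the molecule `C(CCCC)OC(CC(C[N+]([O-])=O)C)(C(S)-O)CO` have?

Molecular formula from the SMILES: C12H25NO5S.
DoU = (2C + 2 + N − H − X)/2 = (2·12 + 2 + 1 − 25 − 0)/2 = 2/2 = 1.
(Structurally: 0 ring(s) + 1 π bond(s) = 1.)

1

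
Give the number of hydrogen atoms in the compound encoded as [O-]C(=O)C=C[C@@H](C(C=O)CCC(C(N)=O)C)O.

Hydrogens are implicit in SMILES; fill each atom to its normal valence:
  6 × C: 1 H each → 6
  3 × O: no H
  2 × C: 2 H each → 4
  2 × C: no H
  1 × C: 3 H
  1 × N: 2 H
  1 × O: 1 H
  1 × O (charge -1): no H
  Total hydrogens = 16.

16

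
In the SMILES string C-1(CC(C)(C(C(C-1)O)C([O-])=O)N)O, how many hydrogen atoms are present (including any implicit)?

Hydrogens are implicit in SMILES; fill each atom to its normal valence:
  3 × C: 1 H each → 3
  2 × C: 2 H each → 4
  2 × C: no H
  2 × O: 1 H each → 2
  1 × C: 3 H
  1 × N: 2 H
  1 × O: no H
  1 × O (charge -1): no H
  Total hydrogens = 14.

14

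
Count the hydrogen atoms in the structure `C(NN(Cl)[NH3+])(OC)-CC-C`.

Hydrogens are implicit in SMILES; fill each atom to its normal valence:
  2 × C: 3 H each → 6
  2 × C: 2 H each → 4
  1 × C: 1 H
  1 × Cl: no H
  1 × N (charge +1): 3 H
  1 × N: 1 H
  1 × N: no H
  1 × O: no H
  Total hydrogens = 15.

15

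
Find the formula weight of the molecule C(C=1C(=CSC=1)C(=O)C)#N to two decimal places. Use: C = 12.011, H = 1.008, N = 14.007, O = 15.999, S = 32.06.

151.18

Molecular formula: C7H5NOS.
M = 7×12.011 + 5×1.008 + 1×14.007 + 1×15.999 + 1×32.06 = 151.18 g/mol.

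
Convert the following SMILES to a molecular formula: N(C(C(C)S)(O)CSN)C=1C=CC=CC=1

Heavy atoms from the SMILES: 10 C, 2 N, 1 O, 2 S.
Implicit hydrogens by atom environment:
  5 × C (aromatic): 1 H each → 5
  1 × C: 3 H
  1 × C: 2 H
  1 × C: 1 H
  1 × C: no H
  1 × C (aromatic): no H
  1 × N: 2 H
  1 × N: 1 H
  1 × O: 1 H
  1 × S: 1 H
  1 × S: no H
  Total hydrogens = 16.
Molecular formula: C10H16N2OS2

C10H16N2OS2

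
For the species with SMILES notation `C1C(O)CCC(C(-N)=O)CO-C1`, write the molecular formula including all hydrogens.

C8H15NO3

Heavy atoms from the SMILES: 8 C, 1 N, 3 O.
Implicit hydrogens by atom environment:
  5 × C: 2 H each → 10
  2 × C: 1 H each → 2
  2 × O: no H
  1 × C: no H
  1 × N: 2 H
  1 × O: 1 H
  Total hydrogens = 15.
Molecular formula: C8H15NO3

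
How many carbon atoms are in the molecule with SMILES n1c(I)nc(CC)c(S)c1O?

The symbol for carbon appears 6 times in the SMILES. Lowercase c denotes aromatic carbon and counts toward C.

6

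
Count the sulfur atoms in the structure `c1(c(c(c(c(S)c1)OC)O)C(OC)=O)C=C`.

1

The symbol for sulfur appears 1 time in the SMILES.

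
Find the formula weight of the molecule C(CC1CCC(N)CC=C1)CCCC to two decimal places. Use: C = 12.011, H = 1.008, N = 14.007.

195.35

Molecular formula: C13H25N.
M = 13×12.011 + 25×1.008 + 1×14.007 = 195.35 g/mol.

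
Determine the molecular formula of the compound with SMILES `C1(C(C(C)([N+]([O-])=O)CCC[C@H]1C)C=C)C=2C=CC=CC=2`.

Heavy atoms from the SMILES: 17 C, 1 N, 2 O.
Implicit hydrogens by atom environment:
  5 × C (aromatic): 1 H each → 5
  4 × C: 2 H each → 8
  4 × C: 1 H each → 4
  2 × C: 3 H each → 6
  1 × C: no H
  1 × C (aromatic): no H
  1 × N (charge +1): no H
  1 × O: no H
  1 × O (charge -1): no H
  Total hydrogens = 23.
Molecular formula: C17H23NO2

C17H23NO2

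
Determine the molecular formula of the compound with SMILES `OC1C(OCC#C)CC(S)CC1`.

C9H14O2S

Heavy atoms from the SMILES: 9 C, 2 O, 1 S.
Implicit hydrogens by atom environment:
  4 × C: 2 H each → 8
  4 × C: 1 H each → 4
  1 × C: no H
  1 × O: 1 H
  1 × O: no H
  1 × S: 1 H
  Total hydrogens = 14.
Molecular formula: C9H14O2S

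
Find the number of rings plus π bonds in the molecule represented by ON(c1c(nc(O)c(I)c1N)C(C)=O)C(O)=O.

Molecular formula from the SMILES: C8H8IN3O5.
DoU = (2C + 2 + N − H − X)/2 = (2·8 + 2 + 3 − 8 − 1)/2 = 12/2 = 6.
(Structurally: 1 ring(s) + 5 π bond(s) = 6.)

6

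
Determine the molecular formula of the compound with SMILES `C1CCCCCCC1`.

Heavy atoms from the SMILES: 8 C.
Implicit hydrogens by atom environment:
  8 × C: 2 H each → 16
  Total hydrogens = 16.
Molecular formula: C8H16

C8H16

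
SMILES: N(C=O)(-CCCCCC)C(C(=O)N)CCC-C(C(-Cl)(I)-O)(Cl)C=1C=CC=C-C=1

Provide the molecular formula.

C20H29Cl2IN2O3

Heavy atoms from the SMILES: 20 C, 2 Cl, 1 I, 2 N, 3 O.
Implicit hydrogens by atom environment:
  8 × C: 2 H each → 16
  5 × C (aromatic): 1 H each → 5
  3 × C: no H
  2 × C: 1 H each → 2
  2 × Cl: no H
  2 × O: no H
  1 × C: 3 H
  1 × C (aromatic): no H
  1 × I: no H
  1 × N: 2 H
  1 × N: no H
  1 × O: 1 H
  Total hydrogens = 29.
Molecular formula: C20H29Cl2IN2O3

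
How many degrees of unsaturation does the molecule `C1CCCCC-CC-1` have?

Molecular formula from the SMILES: C8H16.
DoU = (2C + 2 + N − H − X)/2 = (2·8 + 2 + 0 − 16 − 0)/2 = 2/2 = 1.
(Structurally: 1 ring(s) + 0 π bond(s) = 1.)

1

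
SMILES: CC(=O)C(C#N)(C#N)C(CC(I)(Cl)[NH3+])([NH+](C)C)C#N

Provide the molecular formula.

[C11H15ClIN5O]2+

Heavy atoms from the SMILES: 11 C, 1 Cl, 1 I, 5 N, 1 O.
Implicit hydrogens by atom environment:
  7 × C: no H
  3 × C: 3 H each → 9
  3 × N: no H
  1 × C: 2 H
  1 × Cl: no H
  1 × I: no H
  1 × N (charge +1): 3 H
  1 × N (charge +1): 1 H
  1 × O: no H
  Total hydrogens = 15.
Net charge +2.
Molecular formula: [C11H15ClIN5O]2+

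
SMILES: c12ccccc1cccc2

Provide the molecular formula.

C10H8

Heavy atoms from the SMILES: 10 C.
Implicit hydrogens by atom environment:
  8 × C (aromatic): 1 H each → 8
  2 × C (aromatic): no H
  Total hydrogens = 8.
Molecular formula: C10H8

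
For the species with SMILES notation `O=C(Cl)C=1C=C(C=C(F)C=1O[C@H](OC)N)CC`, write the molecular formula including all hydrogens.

Heavy atoms from the SMILES: 11 C, 1 Cl, 1 F, 1 N, 3 O.
Implicit hydrogens by atom environment:
  4 × C (aromatic): no H
  3 × O: no H
  2 × C: 3 H each → 6
  2 × C (aromatic): 1 H each → 2
  1 × C: 2 H
  1 × C: 1 H
  1 × C: no H
  1 × Cl: no H
  1 × F: no H
  1 × N: 2 H
  Total hydrogens = 13.
Molecular formula: C11H13ClFNO3

C11H13ClFNO3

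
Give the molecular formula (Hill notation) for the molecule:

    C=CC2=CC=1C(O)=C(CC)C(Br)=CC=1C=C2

C14H13BrO

Heavy atoms from the SMILES: 1 Br, 14 C, 1 O.
Implicit hydrogens by atom environment:
  6 × C (aromatic): no H
  4 × C (aromatic): 1 H each → 4
  2 × C: 2 H each → 4
  1 × Br: no H
  1 × C: 3 H
  1 × C: 1 H
  1 × O: 1 H
  Total hydrogens = 13.
Molecular formula: C14H13BrO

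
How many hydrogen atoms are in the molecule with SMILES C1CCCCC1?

12

Hydrogens are implicit in SMILES; fill each atom to its normal valence:
  6 × C: 2 H each → 12
  Total hydrogens = 12.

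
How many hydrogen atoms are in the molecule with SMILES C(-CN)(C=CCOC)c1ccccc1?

Hydrogens are implicit in SMILES; fill each atom to its normal valence:
  5 × C (aromatic): 1 H each → 5
  3 × C: 1 H each → 3
  2 × C: 2 H each → 4
  1 × C: 3 H
  1 × C (aromatic): no H
  1 × N: 2 H
  1 × O: no H
  Total hydrogens = 17.

17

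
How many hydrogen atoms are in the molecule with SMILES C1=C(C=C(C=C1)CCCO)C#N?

Hydrogens are implicit in SMILES; fill each atom to its normal valence:
  4 × C (aromatic): 1 H each → 4
  3 × C: 2 H each → 6
  2 × C (aromatic): no H
  1 × C: no H
  1 × N: no H
  1 × O: 1 H
  Total hydrogens = 11.

11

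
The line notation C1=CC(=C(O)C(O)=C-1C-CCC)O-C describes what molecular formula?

Heavy atoms from the SMILES: 11 C, 3 O.
Implicit hydrogens by atom environment:
  4 × C (aromatic): no H
  3 × C: 2 H each → 6
  2 × C: 3 H each → 6
  2 × C (aromatic): 1 H each → 2
  2 × O: 1 H each → 2
  1 × O: no H
  Total hydrogens = 16.
Molecular formula: C11H16O3

C11H16O3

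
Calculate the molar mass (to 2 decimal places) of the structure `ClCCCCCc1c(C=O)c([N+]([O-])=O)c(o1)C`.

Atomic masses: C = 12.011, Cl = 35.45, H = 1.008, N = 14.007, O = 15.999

Molecular formula: C11H14ClNO4.
M = 11×12.011 + 1×35.45 + 14×1.008 + 1×14.007 + 4×15.999 = 259.69 g/mol.

259.69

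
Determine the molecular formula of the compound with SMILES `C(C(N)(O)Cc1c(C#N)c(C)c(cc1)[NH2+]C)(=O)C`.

Heavy atoms from the SMILES: 13 C, 3 N, 2 O.
Implicit hydrogens by atom environment:
  4 × C (aromatic): no H
  3 × C: 3 H each → 9
  3 × C: no H
  2 × C (aromatic): 1 H each → 2
  1 × C: 2 H
  1 × N (charge +1): 2 H
  1 × N: 2 H
  1 × N: no H
  1 × O: 1 H
  1 × O: no H
  Total hydrogens = 18.
Net charge +1.
Molecular formula: C13H18N3O2+

C13H18N3O2+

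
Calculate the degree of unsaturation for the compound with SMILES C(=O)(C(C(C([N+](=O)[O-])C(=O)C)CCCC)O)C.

3

Molecular formula from the SMILES: C11H19NO5.
DoU = (2C + 2 + N − H − X)/2 = (2·11 + 2 + 1 − 19 − 0)/2 = 6/2 = 3.
(Structurally: 0 ring(s) + 3 π bond(s) = 3.)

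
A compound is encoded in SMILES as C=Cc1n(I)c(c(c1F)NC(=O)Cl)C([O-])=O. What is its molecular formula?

Heavy atoms from the SMILES: 8 C, 1 Cl, 1 F, 1 I, 2 N, 3 O.
Implicit hydrogens by atom environment:
  4 × C (aromatic): no H
  2 × C: no H
  2 × O: no H
  1 × C: 2 H
  1 × C: 1 H
  1 × Cl: no H
  1 × F: no H
  1 × I: no H
  1 × N: 1 H
  1 × N (aromatic): no H
  1 × O (charge -1): no H
  Total hydrogens = 4.
Net charge -1.
Molecular formula: C8H4ClFIN2O3-

C8H4ClFIN2O3-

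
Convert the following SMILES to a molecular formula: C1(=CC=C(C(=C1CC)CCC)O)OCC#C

Heavy atoms from the SMILES: 14 C, 2 O.
Implicit hydrogens by atom environment:
  4 × C: 2 H each → 8
  4 × C (aromatic): no H
  2 × C: 3 H each → 6
  2 × C (aromatic): 1 H each → 2
  1 × C: 1 H
  1 × C: no H
  1 × O: 1 H
  1 × O: no H
  Total hydrogens = 18.
Molecular formula: C14H18O2

C14H18O2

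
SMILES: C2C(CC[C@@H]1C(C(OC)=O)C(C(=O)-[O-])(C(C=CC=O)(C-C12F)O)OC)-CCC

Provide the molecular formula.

Heavy atoms from the SMILES: 20 C, 1 F, 7 O.
Implicit hydrogens by atom environment:
  6 × C: 2 H each → 12
  6 × C: 1 H each → 6
  5 × C: no H
  5 × O: no H
  3 × C: 3 H each → 9
  1 × F: no H
  1 × O: 1 H
  1 × O (charge -1): no H
  Total hydrogens = 28.
Net charge -1.
Molecular formula: C20H28FO7-

C20H28FO7-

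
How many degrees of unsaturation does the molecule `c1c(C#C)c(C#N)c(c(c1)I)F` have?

Molecular formula from the SMILES: C9H3FIN.
DoU = (2C + 2 + N − H − X)/2 = (2·9 + 2 + 1 − 3 − 2)/2 = 16/2 = 8.
(Structurally: 1 ring(s) + 7 π bond(s) = 8.)

8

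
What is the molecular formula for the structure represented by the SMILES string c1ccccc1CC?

C8H10

Heavy atoms from the SMILES: 8 C.
Implicit hydrogens by atom environment:
  5 × C (aromatic): 1 H each → 5
  1 × C: 3 H
  1 × C: 2 H
  1 × C (aromatic): no H
  Total hydrogens = 10.
Molecular formula: C8H10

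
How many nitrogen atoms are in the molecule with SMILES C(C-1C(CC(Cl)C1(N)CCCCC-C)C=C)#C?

1

The symbol for nitrogen appears 1 time in the SMILES.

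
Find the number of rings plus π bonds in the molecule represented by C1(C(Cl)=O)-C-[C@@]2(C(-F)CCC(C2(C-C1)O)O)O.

3

Molecular formula from the SMILES: C11H16ClFO4.
DoU = (2C + 2 + N − H − X)/2 = (2·11 + 2 + 0 − 16 − 2)/2 = 6/2 = 3.
(Structurally: 2 ring(s) + 1 π bond(s) = 3.)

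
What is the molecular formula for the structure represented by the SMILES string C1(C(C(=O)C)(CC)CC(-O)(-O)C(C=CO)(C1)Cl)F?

C12H18ClFO4

Heavy atoms from the SMILES: 12 C, 1 Cl, 1 F, 4 O.
Implicit hydrogens by atom environment:
  4 × C: no H
  3 × C: 2 H each → 6
  3 × C: 1 H each → 3
  3 × O: 1 H each → 3
  2 × C: 3 H each → 6
  1 × Cl: no H
  1 × F: no H
  1 × O: no H
  Total hydrogens = 18.
Molecular formula: C12H18ClFO4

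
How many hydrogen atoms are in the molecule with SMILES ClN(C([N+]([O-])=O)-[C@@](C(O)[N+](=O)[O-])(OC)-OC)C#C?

10

Hydrogens are implicit in SMILES; fill each atom to its normal valence:
  4 × O: no H
  3 × C: 1 H each → 3
  2 × C: 3 H each → 6
  2 × C: no H
  2 × N (charge +1): no H
  2 × O (charge -1): no H
  1 × Cl: no H
  1 × N: no H
  1 × O: 1 H
  Total hydrogens = 10.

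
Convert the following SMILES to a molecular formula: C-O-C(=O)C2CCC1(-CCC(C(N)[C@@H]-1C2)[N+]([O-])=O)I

Heavy atoms from the SMILES: 12 C, 1 I, 2 N, 4 O.
Implicit hydrogens by atom environment:
  5 × C: 2 H each → 10
  4 × C: 1 H each → 4
  3 × O: no H
  2 × C: no H
  1 × C: 3 H
  1 × I: no H
  1 × N: 2 H
  1 × N (charge +1): no H
  1 × O (charge -1): no H
  Total hydrogens = 19.
Molecular formula: C12H19IN2O4

C12H19IN2O4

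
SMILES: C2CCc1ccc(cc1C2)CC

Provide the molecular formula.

C12H16

Heavy atoms from the SMILES: 12 C.
Implicit hydrogens by atom environment:
  5 × C: 2 H each → 10
  3 × C (aromatic): 1 H each → 3
  3 × C (aromatic): no H
  1 × C: 3 H
  Total hydrogens = 16.
Molecular formula: C12H16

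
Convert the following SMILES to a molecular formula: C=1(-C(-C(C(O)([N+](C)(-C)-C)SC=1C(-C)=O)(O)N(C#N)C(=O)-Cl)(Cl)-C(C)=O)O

C14H18Cl2N3O6S+

Heavy atoms from the SMILES: 14 C, 2 Cl, 3 N, 6 O, 1 S.
Implicit hydrogens by atom environment:
  9 × C: no H
  5 × C: 3 H each → 15
  3 × O: 1 H each → 3
  3 × O: no H
  2 × Cl: no H
  2 × N: no H
  1 × N (charge +1): no H
  1 × S: no H
  Total hydrogens = 18.
Net charge +1.
Molecular formula: C14H18Cl2N3O6S+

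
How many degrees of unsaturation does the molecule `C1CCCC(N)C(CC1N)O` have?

Molecular formula from the SMILES: C8H18N2O.
DoU = (2C + 2 + N − H − X)/2 = (2·8 + 2 + 2 − 18 − 0)/2 = 2/2 = 1.
(Structurally: 1 ring(s) + 0 π bond(s) = 1.)

1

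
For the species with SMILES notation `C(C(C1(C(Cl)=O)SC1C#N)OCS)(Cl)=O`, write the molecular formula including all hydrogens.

Heavy atoms from the SMILES: 7 C, 2 Cl, 1 N, 3 O, 2 S.
Implicit hydrogens by atom environment:
  4 × C: no H
  3 × O: no H
  2 × C: 1 H each → 2
  2 × Cl: no H
  1 × C: 2 H
  1 × N: no H
  1 × S: 1 H
  1 × S: no H
  Total hydrogens = 5.
Molecular formula: C7H5Cl2NO3S2

C7H5Cl2NO3S2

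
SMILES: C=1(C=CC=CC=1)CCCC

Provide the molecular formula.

C10H14

Heavy atoms from the SMILES: 10 C.
Implicit hydrogens by atom environment:
  5 × C (aromatic): 1 H each → 5
  3 × C: 2 H each → 6
  1 × C: 3 H
  1 × C (aromatic): no H
  Total hydrogens = 14.
Molecular formula: C10H14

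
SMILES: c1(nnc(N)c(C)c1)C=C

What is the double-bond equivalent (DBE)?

Molecular formula from the SMILES: C7H9N3.
DoU = (2C + 2 + N − H − X)/2 = (2·7 + 2 + 3 − 9 − 0)/2 = 10/2 = 5.
(Structurally: 1 ring(s) + 4 π bond(s) = 5.)

5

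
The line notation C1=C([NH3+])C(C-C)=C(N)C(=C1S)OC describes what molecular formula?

C9H15N2OS+

Heavy atoms from the SMILES: 9 C, 2 N, 1 O, 1 S.
Implicit hydrogens by atom environment:
  5 × C (aromatic): no H
  2 × C: 3 H each → 6
  1 × C: 2 H
  1 × C (aromatic): 1 H
  1 × N (charge +1): 3 H
  1 × N: 2 H
  1 × O: no H
  1 × S: 1 H
  Total hydrogens = 15.
Net charge +1.
Molecular formula: C9H15N2OS+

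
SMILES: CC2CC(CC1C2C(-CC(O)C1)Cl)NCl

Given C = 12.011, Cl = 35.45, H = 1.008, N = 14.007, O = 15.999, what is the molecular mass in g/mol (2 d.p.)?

Molecular formula: C11H19Cl2NO.
M = 11×12.011 + 2×35.45 + 19×1.008 + 1×14.007 + 1×15.999 = 252.18 g/mol.

252.18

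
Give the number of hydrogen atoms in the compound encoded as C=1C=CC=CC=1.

6

Hydrogens are implicit in SMILES; fill each atom to its normal valence:
  6 × C (aromatic): 1 H each → 6
  Total hydrogens = 6.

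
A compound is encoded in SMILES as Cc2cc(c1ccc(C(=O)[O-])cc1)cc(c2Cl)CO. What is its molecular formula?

Heavy atoms from the SMILES: 15 C, 1 Cl, 3 O.
Implicit hydrogens by atom environment:
  6 × C (aromatic): 1 H each → 6
  6 × C (aromatic): no H
  1 × C: 3 H
  1 × C: 2 H
  1 × C: no H
  1 × Cl: no H
  1 × O: 1 H
  1 × O: no H
  1 × O (charge -1): no H
  Total hydrogens = 12.
Net charge -1.
Molecular formula: C15H12ClO3-

C15H12ClO3-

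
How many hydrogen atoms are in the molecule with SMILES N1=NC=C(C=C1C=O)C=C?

6

Hydrogens are implicit in SMILES; fill each atom to its normal valence:
  2 × C (aromatic): 1 H each → 2
  2 × C: 1 H each → 2
  2 × C (aromatic): no H
  2 × N (aromatic): no H
  1 × C: 2 H
  1 × O: no H
  Total hydrogens = 6.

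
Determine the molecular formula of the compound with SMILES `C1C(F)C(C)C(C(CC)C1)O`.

C9H17FO

Heavy atoms from the SMILES: 9 C, 1 F, 1 O.
Implicit hydrogens by atom environment:
  4 × C: 1 H each → 4
  3 × C: 2 H each → 6
  2 × C: 3 H each → 6
  1 × F: no H
  1 × O: 1 H
  Total hydrogens = 17.
Molecular formula: C9H17FO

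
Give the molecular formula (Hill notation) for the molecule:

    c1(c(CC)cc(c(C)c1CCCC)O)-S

Heavy atoms from the SMILES: 13 C, 1 O, 1 S.
Implicit hydrogens by atom environment:
  5 × C (aromatic): no H
  4 × C: 2 H each → 8
  3 × C: 3 H each → 9
  1 × C (aromatic): 1 H
  1 × O: 1 H
  1 × S: 1 H
  Total hydrogens = 20.
Molecular formula: C13H20OS

C13H20OS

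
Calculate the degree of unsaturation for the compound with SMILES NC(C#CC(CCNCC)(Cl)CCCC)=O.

3

Molecular formula from the SMILES: C12H21ClN2O.
DoU = (2C + 2 + N − H − X)/2 = (2·12 + 2 + 2 − 21 − 1)/2 = 6/2 = 3.
(Structurally: 0 ring(s) + 3 π bond(s) = 3.)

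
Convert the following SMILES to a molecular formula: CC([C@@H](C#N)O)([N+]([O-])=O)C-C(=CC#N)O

C8H9N3O4

Heavy atoms from the SMILES: 8 C, 3 N, 4 O.
Implicit hydrogens by atom environment:
  4 × C: no H
  2 × C: 1 H each → 2
  2 × N: no H
  2 × O: 1 H each → 2
  1 × C: 3 H
  1 × C: 2 H
  1 × N (charge +1): no H
  1 × O: no H
  1 × O (charge -1): no H
  Total hydrogens = 9.
Molecular formula: C8H9N3O4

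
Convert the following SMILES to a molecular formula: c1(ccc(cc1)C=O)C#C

Heavy atoms from the SMILES: 9 C, 1 O.
Implicit hydrogens by atom environment:
  4 × C (aromatic): 1 H each → 4
  2 × C: 1 H each → 2
  2 × C (aromatic): no H
  1 × C: no H
  1 × O: no H
  Total hydrogens = 6.
Molecular formula: C9H6O

C9H6O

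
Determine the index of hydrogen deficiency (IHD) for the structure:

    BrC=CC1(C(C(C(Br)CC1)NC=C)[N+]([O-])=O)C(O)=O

Molecular formula from the SMILES: C11H14Br2N2O4.
DoU = (2C + 2 + N − H − X)/2 = (2·11 + 2 + 2 − 14 − 2)/2 = 10/2 = 5.
(Structurally: 1 ring(s) + 4 π bond(s) = 5.)

5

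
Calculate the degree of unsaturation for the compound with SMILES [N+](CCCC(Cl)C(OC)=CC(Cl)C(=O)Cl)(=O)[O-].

3

Molecular formula from the SMILES: C9H12Cl3NO4.
DoU = (2C + 2 + N − H − X)/2 = (2·9 + 2 + 1 − 12 − 3)/2 = 6/2 = 3.
(Structurally: 0 ring(s) + 3 π bond(s) = 3.)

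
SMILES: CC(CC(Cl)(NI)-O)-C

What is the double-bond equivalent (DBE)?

0

Molecular formula from the SMILES: C5H11ClINO.
DoU = (2C + 2 + N − H − X)/2 = (2·5 + 2 + 1 − 11 − 2)/2 = 0/2 = 0.
(Structurally: 0 ring(s) + 0 π bond(s) = 0.)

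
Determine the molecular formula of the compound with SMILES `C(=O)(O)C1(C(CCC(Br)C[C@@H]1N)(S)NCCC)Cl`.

C11H20BrClN2O2S

Heavy atoms from the SMILES: 1 Br, 11 C, 1 Cl, 2 N, 2 O, 1 S.
Implicit hydrogens by atom environment:
  5 × C: 2 H each → 10
  3 × C: no H
  2 × C: 1 H each → 2
  1 × Br: no H
  1 × C: 3 H
  1 × Cl: no H
  1 × N: 2 H
  1 × N: 1 H
  1 × O: 1 H
  1 × O: no H
  1 × S: 1 H
  Total hydrogens = 20.
Molecular formula: C11H20BrClN2O2S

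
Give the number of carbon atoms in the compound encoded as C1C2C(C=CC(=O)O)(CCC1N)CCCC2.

The symbol for carbon appears 13 times in the SMILES.

13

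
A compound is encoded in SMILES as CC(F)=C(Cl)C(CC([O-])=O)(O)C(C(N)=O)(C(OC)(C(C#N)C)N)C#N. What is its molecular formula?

C14H17ClFN4O5-

Heavy atoms from the SMILES: 14 C, 1 Cl, 1 F, 4 N, 5 O.
Implicit hydrogens by atom environment:
  9 × C: no H
  3 × C: 3 H each → 9
  3 × O: no H
  2 × N: 2 H each → 4
  2 × N: no H
  1 × C: 2 H
  1 × C: 1 H
  1 × Cl: no H
  1 × F: no H
  1 × O: 1 H
  1 × O (charge -1): no H
  Total hydrogens = 17.
Net charge -1.
Molecular formula: C14H17ClFN4O5-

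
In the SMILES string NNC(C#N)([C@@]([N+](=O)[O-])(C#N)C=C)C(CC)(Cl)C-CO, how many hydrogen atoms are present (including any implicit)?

16

Hydrogens are implicit in SMILES; fill each atom to its normal valence:
  5 × C: no H
  4 × C: 2 H each → 8
  2 × N: no H
  1 × C: 3 H
  1 × C: 1 H
  1 × Cl: no H
  1 × N: 2 H
  1 × N: 1 H
  1 × N (charge +1): no H
  1 × O: 1 H
  1 × O: no H
  1 × O (charge -1): no H
  Total hydrogens = 16.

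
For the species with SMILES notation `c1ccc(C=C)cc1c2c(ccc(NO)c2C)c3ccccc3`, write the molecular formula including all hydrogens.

Heavy atoms from the SMILES: 21 C, 1 N, 1 O.
Implicit hydrogens by atom environment:
  11 × C (aromatic): 1 H each → 11
  7 × C (aromatic): no H
  1 × C: 3 H
  1 × C: 2 H
  1 × C: 1 H
  1 × N: 1 H
  1 × O: 1 H
  Total hydrogens = 19.
Molecular formula: C21H19NO

C21H19NO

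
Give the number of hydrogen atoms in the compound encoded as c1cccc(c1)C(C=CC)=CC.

14

Hydrogens are implicit in SMILES; fill each atom to its normal valence:
  5 × C (aromatic): 1 H each → 5
  3 × C: 1 H each → 3
  2 × C: 3 H each → 6
  1 × C: no H
  1 × C (aromatic): no H
  Total hydrogens = 14.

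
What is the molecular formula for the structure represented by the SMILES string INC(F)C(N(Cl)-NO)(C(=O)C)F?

Heavy atoms from the SMILES: 4 C, 1 Cl, 2 F, 1 I, 3 N, 2 O.
Implicit hydrogens by atom environment:
  2 × C: no H
  2 × F: no H
  2 × N: 1 H each → 2
  1 × C: 3 H
  1 × C: 1 H
  1 × Cl: no H
  1 × I: no H
  1 × N: no H
  1 × O: 1 H
  1 × O: no H
  Total hydrogens = 7.
Molecular formula: C4H7ClF2IN3O2

C4H7ClF2IN3O2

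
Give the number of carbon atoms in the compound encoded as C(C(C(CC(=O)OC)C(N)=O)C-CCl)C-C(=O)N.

The symbol for carbon appears 11 times in the SMILES. (Cl is a single chlorine, not C + l.)

11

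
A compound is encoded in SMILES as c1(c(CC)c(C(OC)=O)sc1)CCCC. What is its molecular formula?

C12H18O2S

Heavy atoms from the SMILES: 12 C, 2 O, 1 S.
Implicit hydrogens by atom environment:
  4 × C: 2 H each → 8
  3 × C: 3 H each → 9
  3 × C (aromatic): no H
  2 × O: no H
  1 × C (aromatic): 1 H
  1 × C: no H
  1 × S (aromatic): no H
  Total hydrogens = 18.
Molecular formula: C12H18O2S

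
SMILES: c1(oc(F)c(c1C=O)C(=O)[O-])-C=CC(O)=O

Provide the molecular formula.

C9H4FO6-

Heavy atoms from the SMILES: 9 C, 1 F, 6 O.
Implicit hydrogens by atom environment:
  4 × C (aromatic): no H
  3 × C: 1 H each → 3
  3 × O: no H
  2 × C: no H
  1 × F: no H
  1 × O: 1 H
  1 × O (aromatic): no H
  1 × O (charge -1): no H
  Total hydrogens = 4.
Net charge -1.
Molecular formula: C9H4FO6-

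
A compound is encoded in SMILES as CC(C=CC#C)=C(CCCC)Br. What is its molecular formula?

C11H15Br

Heavy atoms from the SMILES: 1 Br, 11 C.
Implicit hydrogens by atom environment:
  3 × C: 2 H each → 6
  3 × C: 1 H each → 3
  3 × C: no H
  2 × C: 3 H each → 6
  1 × Br: no H
  Total hydrogens = 15.
Molecular formula: C11H15Br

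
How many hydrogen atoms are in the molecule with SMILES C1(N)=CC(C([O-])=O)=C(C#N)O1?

3

Hydrogens are implicit in SMILES; fill each atom to its normal valence:
  3 × C (aromatic): no H
  2 × C: no H
  1 × C (aromatic): 1 H
  1 × N: 2 H
  1 × N: no H
  1 × O (aromatic): no H
  1 × O: no H
  1 × O (charge -1): no H
  Total hydrogens = 3.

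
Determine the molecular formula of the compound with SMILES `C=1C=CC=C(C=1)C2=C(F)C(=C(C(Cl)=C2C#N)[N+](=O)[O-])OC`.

C14H8ClFN2O3

Heavy atoms from the SMILES: 14 C, 1 Cl, 1 F, 2 N, 3 O.
Implicit hydrogens by atom environment:
  7 × C (aromatic): no H
  5 × C (aromatic): 1 H each → 5
  2 × O: no H
  1 × C: 3 H
  1 × C: no H
  1 × Cl: no H
  1 × F: no H
  1 × N: no H
  1 × N (charge +1): no H
  1 × O (charge -1): no H
  Total hydrogens = 8.
Molecular formula: C14H8ClFN2O3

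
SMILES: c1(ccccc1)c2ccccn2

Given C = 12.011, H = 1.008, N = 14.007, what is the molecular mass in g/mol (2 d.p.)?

155.20

Molecular formula: C11H9N.
M = 11×12.011 + 9×1.008 + 1×14.007 = 155.20 g/mol.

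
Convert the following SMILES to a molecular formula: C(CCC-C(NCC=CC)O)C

Heavy atoms from the SMILES: 10 C, 1 N, 1 O.
Implicit hydrogens by atom environment:
  5 × C: 2 H each → 10
  3 × C: 1 H each → 3
  2 × C: 3 H each → 6
  1 × N: 1 H
  1 × O: 1 H
  Total hydrogens = 21.
Molecular formula: C10H21NO

C10H21NO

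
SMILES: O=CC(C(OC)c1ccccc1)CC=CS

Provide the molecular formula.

C13H16O2S

Heavy atoms from the SMILES: 13 C, 2 O, 1 S.
Implicit hydrogens by atom environment:
  5 × C: 1 H each → 5
  5 × C (aromatic): 1 H each → 5
  2 × O: no H
  1 × C: 3 H
  1 × C: 2 H
  1 × C (aromatic): no H
  1 × S: 1 H
  Total hydrogens = 16.
Molecular formula: C13H16O2S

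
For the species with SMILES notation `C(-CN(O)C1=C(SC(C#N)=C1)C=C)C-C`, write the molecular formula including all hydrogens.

C11H14N2OS

Heavy atoms from the SMILES: 11 C, 2 N, 1 O, 1 S.
Implicit hydrogens by atom environment:
  4 × C: 2 H each → 8
  3 × C (aromatic): no H
  2 × N: no H
  1 × C: 3 H
  1 × C (aromatic): 1 H
  1 × C: 1 H
  1 × C: no H
  1 × O: 1 H
  1 × S (aromatic): no H
  Total hydrogens = 14.
Molecular formula: C11H14N2OS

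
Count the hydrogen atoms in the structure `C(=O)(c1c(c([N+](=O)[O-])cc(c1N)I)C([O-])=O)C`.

Hydrogens are implicit in SMILES; fill each atom to its normal valence:
  5 × C (aromatic): no H
  3 × O: no H
  2 × C: no H
  2 × O (charge -1): no H
  1 × C: 3 H
  1 × C (aromatic): 1 H
  1 × I: no H
  1 × N: 2 H
  1 × N (charge +1): no H
  Total hydrogens = 6.

6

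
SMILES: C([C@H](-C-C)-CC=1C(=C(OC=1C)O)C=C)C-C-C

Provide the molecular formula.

C15H24O2

Heavy atoms from the SMILES: 15 C, 2 O.
Implicit hydrogens by atom environment:
  6 × C: 2 H each → 12
  4 × C (aromatic): no H
  3 × C: 3 H each → 9
  2 × C: 1 H each → 2
  1 × O: 1 H
  1 × O (aromatic): no H
  Total hydrogens = 24.
Molecular formula: C15H24O2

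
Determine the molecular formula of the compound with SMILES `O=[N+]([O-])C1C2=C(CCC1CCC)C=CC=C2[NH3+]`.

Heavy atoms from the SMILES: 13 C, 2 N, 2 O.
Implicit hydrogens by atom environment:
  4 × C: 2 H each → 8
  3 × C (aromatic): 1 H each → 3
  3 × C (aromatic): no H
  2 × C: 1 H each → 2
  1 × C: 3 H
  1 × N (charge +1): 3 H
  1 × N (charge +1): no H
  1 × O: no H
  1 × O (charge -1): no H
  Total hydrogens = 19.
Net charge +1.
Molecular formula: C13H19N2O2+

C13H19N2O2+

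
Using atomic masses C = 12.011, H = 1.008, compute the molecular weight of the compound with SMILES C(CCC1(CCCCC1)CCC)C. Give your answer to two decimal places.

Molecular formula: C13H26.
M = 13×12.011 + 26×1.008 = 182.35 g/mol.

182.35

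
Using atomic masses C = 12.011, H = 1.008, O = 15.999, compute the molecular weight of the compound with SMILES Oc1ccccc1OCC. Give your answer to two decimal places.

Molecular formula: C8H10O2.
M = 8×12.011 + 10×1.008 + 2×15.999 = 138.17 g/mol.

138.17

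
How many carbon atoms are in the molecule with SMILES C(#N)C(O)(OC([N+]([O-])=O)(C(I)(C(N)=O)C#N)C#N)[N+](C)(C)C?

The symbol for carbon appears 10 times in the SMILES.

10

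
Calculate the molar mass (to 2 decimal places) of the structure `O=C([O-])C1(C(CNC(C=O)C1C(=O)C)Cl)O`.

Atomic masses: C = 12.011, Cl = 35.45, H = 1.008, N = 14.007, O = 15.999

Molecular formula: C9H11ClNO5-.
M = 9×12.011 + 1×35.45 + 11×1.008 + 1×14.007 + 5×15.999 = 248.64 g/mol.

248.64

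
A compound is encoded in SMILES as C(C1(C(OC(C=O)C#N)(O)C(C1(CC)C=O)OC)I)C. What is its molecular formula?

Heavy atoms from the SMILES: 13 C, 1 I, 1 N, 5 O.
Implicit hydrogens by atom environment:
  4 × C: 1 H each → 4
  4 × C: no H
  4 × O: no H
  3 × C: 3 H each → 9
  2 × C: 2 H each → 4
  1 × I: no H
  1 × N: no H
  1 × O: 1 H
  Total hydrogens = 18.
Molecular formula: C13H18INO5

C13H18INO5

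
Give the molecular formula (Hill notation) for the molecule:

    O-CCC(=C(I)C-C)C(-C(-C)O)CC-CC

Heavy atoms from the SMILES: 13 C, 1 I, 2 O.
Implicit hydrogens by atom environment:
  6 × C: 2 H each → 12
  3 × C: 3 H each → 9
  2 × C: 1 H each → 2
  2 × C: no H
  2 × O: 1 H each → 2
  1 × I: no H
  Total hydrogens = 25.
Molecular formula: C13H25IO2

C13H25IO2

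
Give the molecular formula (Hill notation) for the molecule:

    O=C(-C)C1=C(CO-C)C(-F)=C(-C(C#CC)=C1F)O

Heavy atoms from the SMILES: 13 C, 2 F, 3 O.
Implicit hydrogens by atom environment:
  6 × C (aromatic): no H
  3 × C: 3 H each → 9
  3 × C: no H
  2 × F: no H
  2 × O: no H
  1 × C: 2 H
  1 × O: 1 H
  Total hydrogens = 12.
Molecular formula: C13H12F2O3

C13H12F2O3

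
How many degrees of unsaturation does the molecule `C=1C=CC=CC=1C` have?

4

Molecular formula from the SMILES: C7H8.
DoU = (2C + 2 + N − H − X)/2 = (2·7 + 2 + 0 − 8 − 0)/2 = 8/2 = 4.
(Structurally: 1 ring(s) + 3 π bond(s) = 4.)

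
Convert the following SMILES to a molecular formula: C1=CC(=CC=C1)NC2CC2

C9H11N

Heavy atoms from the SMILES: 9 C, 1 N.
Implicit hydrogens by atom environment:
  5 × C (aromatic): 1 H each → 5
  2 × C: 2 H each → 4
  1 × C: 1 H
  1 × C (aromatic): no H
  1 × N: 1 H
  Total hydrogens = 11.
Molecular formula: C9H11N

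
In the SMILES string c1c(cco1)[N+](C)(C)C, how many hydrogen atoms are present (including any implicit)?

Hydrogens are implicit in SMILES; fill each atom to its normal valence:
  3 × C: 3 H each → 9
  3 × C (aromatic): 1 H each → 3
  1 × C (aromatic): no H
  1 × N (charge +1): no H
  1 × O (aromatic): no H
  Total hydrogens = 12.

12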